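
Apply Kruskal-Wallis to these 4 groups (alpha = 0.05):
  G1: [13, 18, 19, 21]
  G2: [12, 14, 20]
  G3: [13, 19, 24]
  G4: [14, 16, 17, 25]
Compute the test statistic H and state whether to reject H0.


Step 1: Combine all N = 14 observations and assign midranks.
sorted (value, group, rank): (12,G2,1), (13,G1,2.5), (13,G3,2.5), (14,G2,4.5), (14,G4,4.5), (16,G4,6), (17,G4,7), (18,G1,8), (19,G1,9.5), (19,G3,9.5), (20,G2,11), (21,G1,12), (24,G3,13), (25,G4,14)
Step 2: Sum ranks within each group.
R_1 = 32 (n_1 = 4)
R_2 = 16.5 (n_2 = 3)
R_3 = 25 (n_3 = 3)
R_4 = 31.5 (n_4 = 4)
Step 3: H = 12/(N(N+1)) * sum(R_i^2/n_i) - 3(N+1)
     = 12/(14*15) * (32^2/4 + 16.5^2/3 + 25^2/3 + 31.5^2/4) - 3*15
     = 0.057143 * 803.146 - 45
     = 0.894048.
Step 4: Ties present; correction factor C = 1 - 18/(14^3 - 14) = 0.993407. Corrected H = 0.894048 / 0.993407 = 0.899982.
Step 5: Under H0, H ~ chi^2(3); p-value = 0.825432.
Step 6: alpha = 0.05. fail to reject H0.

H = 0.9000, df = 3, p = 0.825432, fail to reject H0.


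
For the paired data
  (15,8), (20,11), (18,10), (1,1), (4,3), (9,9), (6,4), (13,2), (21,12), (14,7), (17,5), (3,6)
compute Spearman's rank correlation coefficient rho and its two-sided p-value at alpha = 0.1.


Step 1: Rank x and y separately (midranks; no ties here).
rank(x): 15->8, 20->11, 18->10, 1->1, 4->3, 9->5, 6->4, 13->6, 21->12, 14->7, 17->9, 3->2
rank(y): 8->8, 11->11, 10->10, 1->1, 3->3, 9->9, 4->4, 2->2, 12->12, 7->7, 5->5, 6->6
Step 2: d_i = R_x(i) - R_y(i); compute d_i^2.
  (8-8)^2=0, (11-11)^2=0, (10-10)^2=0, (1-1)^2=0, (3-3)^2=0, (5-9)^2=16, (4-4)^2=0, (6-2)^2=16, (12-12)^2=0, (7-7)^2=0, (9-5)^2=16, (2-6)^2=16
sum(d^2) = 64.
Step 3: rho = 1 - 6*64 / (12*(12^2 - 1)) = 1 - 384/1716 = 0.776224.
Step 4: Under H0, t = rho * sqrt((n-2)/(1-rho^2)) = 3.8934 ~ t(10).
Step 5: Two-sided p-value from the t-distribution with 10 df = 0.002993.
Step 6: alpha = 0.1. reject H0.

rho = 0.7762, p = 0.002993, reject H0 at alpha = 0.1.


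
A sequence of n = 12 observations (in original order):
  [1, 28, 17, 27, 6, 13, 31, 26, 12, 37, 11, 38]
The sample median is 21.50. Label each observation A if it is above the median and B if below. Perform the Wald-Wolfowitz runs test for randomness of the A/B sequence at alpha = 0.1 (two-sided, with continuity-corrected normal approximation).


Step 1: Compute median = 21.50; label A = above, B = below.
Labels in order: BABABBAABABA  (n_A = 6, n_B = 6)
Step 2: Count runs R = 10.
Step 3: Under H0 (random ordering), E[R] = 2*n_A*n_B/(n_A+n_B) + 1 = 2*6*6/12 + 1 = 7.0000.
        Var[R] = 2*n_A*n_B*(2*n_A*n_B - n_A - n_B) / ((n_A+n_B)^2 * (n_A+n_B-1)) = 4320/1584 = 2.7273.
        SD[R] = 1.6514.
Step 4: Continuity-corrected z = (R - 0.5 - E[R]) / SD[R] = (10 - 0.5 - 7.0000) / 1.6514 = 1.5138.
Step 5: Two-sided p-value via normal approximation = 2*(1 - Phi(|z|)) = 0.130070.
Step 6: alpha = 0.1. fail to reject H0.

R = 10, z = 1.5138, p = 0.130070, fail to reject H0.


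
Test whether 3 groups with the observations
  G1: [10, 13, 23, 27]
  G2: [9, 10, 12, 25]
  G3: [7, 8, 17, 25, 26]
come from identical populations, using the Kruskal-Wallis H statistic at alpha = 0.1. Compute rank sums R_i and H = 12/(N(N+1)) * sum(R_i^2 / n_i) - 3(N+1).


Step 1: Combine all N = 13 observations and assign midranks.
sorted (value, group, rank): (7,G3,1), (8,G3,2), (9,G2,3), (10,G1,4.5), (10,G2,4.5), (12,G2,6), (13,G1,7), (17,G3,8), (23,G1,9), (25,G2,10.5), (25,G3,10.5), (26,G3,12), (27,G1,13)
Step 2: Sum ranks within each group.
R_1 = 33.5 (n_1 = 4)
R_2 = 24 (n_2 = 4)
R_3 = 33.5 (n_3 = 5)
Step 3: H = 12/(N(N+1)) * sum(R_i^2/n_i) - 3(N+1)
     = 12/(13*14) * (33.5^2/4 + 24^2/4 + 33.5^2/5) - 3*14
     = 0.065934 * 649.013 - 42
     = 0.792033.
Step 4: Ties present; correction factor C = 1 - 12/(13^3 - 13) = 0.994505. Corrected H = 0.792033 / 0.994505 = 0.796409.
Step 5: Under H0, H ~ chi^2(2); p-value = 0.671525.
Step 6: alpha = 0.1. fail to reject H0.

H = 0.7964, df = 2, p = 0.671525, fail to reject H0.


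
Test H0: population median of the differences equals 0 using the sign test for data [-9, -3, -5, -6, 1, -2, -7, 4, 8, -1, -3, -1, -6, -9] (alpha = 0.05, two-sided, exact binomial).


Step 1: Discard zero differences. Original n = 14; n_eff = number of nonzero differences = 14.
Nonzero differences (with sign): -9, -3, -5, -6, +1, -2, -7, +4, +8, -1, -3, -1, -6, -9
Step 2: Count signs: positive = 3, negative = 11.
Step 3: Under H0: P(positive) = 0.5, so the number of positives S ~ Bin(14, 0.5).
Step 4: Two-sided exact p-value = sum of Bin(14,0.5) probabilities at or below the observed probability = 0.057373.
Step 5: alpha = 0.05. fail to reject H0.

n_eff = 14, pos = 3, neg = 11, p = 0.057373, fail to reject H0.


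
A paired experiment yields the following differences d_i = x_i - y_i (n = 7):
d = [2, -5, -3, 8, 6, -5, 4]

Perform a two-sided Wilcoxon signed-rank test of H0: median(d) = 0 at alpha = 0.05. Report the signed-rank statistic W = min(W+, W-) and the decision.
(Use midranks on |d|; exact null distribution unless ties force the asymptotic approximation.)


Step 1: Drop any zero differences (none here) and take |d_i|.
|d| = [2, 5, 3, 8, 6, 5, 4]
Step 2: Midrank |d_i| (ties get averaged ranks).
ranks: |2|->1, |5|->4.5, |3|->2, |8|->7, |6|->6, |5|->4.5, |4|->3
Step 3: Attach original signs; sum ranks with positive sign and with negative sign.
W+ = 1 + 7 + 6 + 3 = 17
W- = 4.5 + 2 + 4.5 = 11
(Check: W+ + W- = 28 should equal n(n+1)/2 = 28.)
Step 4: Test statistic W = min(W+, W-) = 11.
Step 5: Ties in |d|, so use the tie-corrected normal approximation.
        E[W] = n(n+1)/4 = 7*8/4 = 14.
        Tie groups: |d|=5 (t=2); sum(t^3 - t) = 6.
        Var[W] = n(n+1)(2n+1)/24 - sum(t^3-t)/48 = 840/24 - 6/48 = 34.875.
        z = (W - E[W]) / sqrt(Var[W]) = (11 - 14) / 5.9055 = -0.5080.
        Two-sided p = 2*Phi(z) = 0.611453.
Step 6: alpha = 0.05. fail to reject H0.

W+ = 17, W- = 11, W = min = 11, p = 0.611453, fail to reject H0.


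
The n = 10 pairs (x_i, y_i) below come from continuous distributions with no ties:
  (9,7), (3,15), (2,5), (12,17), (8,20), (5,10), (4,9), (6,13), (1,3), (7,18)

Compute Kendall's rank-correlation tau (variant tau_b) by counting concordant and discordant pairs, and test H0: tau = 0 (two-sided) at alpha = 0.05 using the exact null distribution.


Step 1: Enumerate the 45 unordered pairs (i,j) with i<j and classify each by sign(x_j-x_i) * sign(y_j-y_i).
  (1,2):dx=-6,dy=+8->D; (1,3):dx=-7,dy=-2->C; (1,4):dx=+3,dy=+10->C; (1,5):dx=-1,dy=+13->D
  (1,6):dx=-4,dy=+3->D; (1,7):dx=-5,dy=+2->D; (1,8):dx=-3,dy=+6->D; (1,9):dx=-8,dy=-4->C
  (1,10):dx=-2,dy=+11->D; (2,3):dx=-1,dy=-10->C; (2,4):dx=+9,dy=+2->C; (2,5):dx=+5,dy=+5->C
  (2,6):dx=+2,dy=-5->D; (2,7):dx=+1,dy=-6->D; (2,8):dx=+3,dy=-2->D; (2,9):dx=-2,dy=-12->C
  (2,10):dx=+4,dy=+3->C; (3,4):dx=+10,dy=+12->C; (3,5):dx=+6,dy=+15->C; (3,6):dx=+3,dy=+5->C
  (3,7):dx=+2,dy=+4->C; (3,8):dx=+4,dy=+8->C; (3,9):dx=-1,dy=-2->C; (3,10):dx=+5,dy=+13->C
  (4,5):dx=-4,dy=+3->D; (4,6):dx=-7,dy=-7->C; (4,7):dx=-8,dy=-8->C; (4,8):dx=-6,dy=-4->C
  (4,9):dx=-11,dy=-14->C; (4,10):dx=-5,dy=+1->D; (5,6):dx=-3,dy=-10->C; (5,7):dx=-4,dy=-11->C
  (5,8):dx=-2,dy=-7->C; (5,9):dx=-7,dy=-17->C; (5,10):dx=-1,dy=-2->C; (6,7):dx=-1,dy=-1->C
  (6,8):dx=+1,dy=+3->C; (6,9):dx=-4,dy=-7->C; (6,10):dx=+2,dy=+8->C; (7,8):dx=+2,dy=+4->C
  (7,9):dx=-3,dy=-6->C; (7,10):dx=+3,dy=+9->C; (8,9):dx=-5,dy=-10->C; (8,10):dx=+1,dy=+5->C
  (9,10):dx=+6,dy=+15->C
Step 2: C = 34, D = 11, total pairs = 45.
Step 3: tau = (C - D)/(n(n-1)/2) = (34 - 11)/45 = 0.511111.
Step 4: Exact two-sided p-value (enumerate n! = 3628800 permutations of y under H0): p = 0.046623.
Step 5: alpha = 0.05. reject H0.

tau_b = 0.5111 (C=34, D=11), p = 0.046623, reject H0.


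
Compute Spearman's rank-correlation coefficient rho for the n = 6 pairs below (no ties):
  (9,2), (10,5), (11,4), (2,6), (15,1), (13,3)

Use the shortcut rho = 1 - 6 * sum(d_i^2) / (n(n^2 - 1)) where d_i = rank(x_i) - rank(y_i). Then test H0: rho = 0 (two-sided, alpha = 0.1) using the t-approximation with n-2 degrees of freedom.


Step 1: Rank x and y separately (midranks; no ties here).
rank(x): 9->2, 10->3, 11->4, 2->1, 15->6, 13->5
rank(y): 2->2, 5->5, 4->4, 6->6, 1->1, 3->3
Step 2: d_i = R_x(i) - R_y(i); compute d_i^2.
  (2-2)^2=0, (3-5)^2=4, (4-4)^2=0, (1-6)^2=25, (6-1)^2=25, (5-3)^2=4
sum(d^2) = 58.
Step 3: rho = 1 - 6*58 / (6*(6^2 - 1)) = 1 - 348/210 = -0.657143.
Step 4: Under H0, t = rho * sqrt((n-2)/(1-rho^2)) = -1.7436 ~ t(4).
Step 5: Two-sided p-value from the t-distribution with 4 df = 0.156175.
Step 6: alpha = 0.1. fail to reject H0.

rho = -0.6571, p = 0.156175, fail to reject H0 at alpha = 0.1.


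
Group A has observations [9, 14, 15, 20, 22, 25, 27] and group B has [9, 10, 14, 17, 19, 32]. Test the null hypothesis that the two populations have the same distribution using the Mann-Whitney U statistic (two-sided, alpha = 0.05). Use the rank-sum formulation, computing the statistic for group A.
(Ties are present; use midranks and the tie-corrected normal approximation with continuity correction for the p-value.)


Step 1: Combine and sort all 13 observations; assign midranks.
sorted (value, group): (9,X), (9,Y), (10,Y), (14,X), (14,Y), (15,X), (17,Y), (19,Y), (20,X), (22,X), (25,X), (27,X), (32,Y)
ranks: 9->1.5, 9->1.5, 10->3, 14->4.5, 14->4.5, 15->6, 17->7, 19->8, 20->9, 22->10, 25->11, 27->12, 32->13
Step 2: Rank sum for X: R1 = 1.5 + 4.5 + 6 + 9 + 10 + 11 + 12 = 54.
Step 3: U_X = R1 - n1(n1+1)/2 = 54 - 7*8/2 = 54 - 28 = 26.
       U_Y = n1*n2 - U_X = 42 - 26 = 16.
Step 4: Ties are present, so use the tie-corrected normal approximation (with continuity correction) for the p-value.
Step 5: p-value = 0.519167; compare to alpha = 0.05. fail to reject H0.

U_X = 26, p = 0.519167, fail to reject H0 at alpha = 0.05.


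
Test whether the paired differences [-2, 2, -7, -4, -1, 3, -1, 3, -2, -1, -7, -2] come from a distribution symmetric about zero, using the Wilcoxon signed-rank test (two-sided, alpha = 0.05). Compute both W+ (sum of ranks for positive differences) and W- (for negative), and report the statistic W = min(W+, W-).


Step 1: Drop any zero differences (none here) and take |d_i|.
|d| = [2, 2, 7, 4, 1, 3, 1, 3, 2, 1, 7, 2]
Step 2: Midrank |d_i| (ties get averaged ranks).
ranks: |2|->5.5, |2|->5.5, |7|->11.5, |4|->10, |1|->2, |3|->8.5, |1|->2, |3|->8.5, |2|->5.5, |1|->2, |7|->11.5, |2|->5.5
Step 3: Attach original signs; sum ranks with positive sign and with negative sign.
W+ = 5.5 + 8.5 + 8.5 = 22.5
W- = 5.5 + 11.5 + 10 + 2 + 2 + 5.5 + 2 + 11.5 + 5.5 = 55.5
(Check: W+ + W- = 78 should equal n(n+1)/2 = 78.)
Step 4: Test statistic W = min(W+, W-) = 22.5.
Step 5: Ties in |d|, so use the tie-corrected normal approximation.
        E[W] = n(n+1)/4 = 12*13/4 = 39.
        Tie groups: |d|=1 (t=3), |d|=2 (t=4), |d|=3 (t=2), |d|=7 (t=2); sum(t^3 - t) = 96.
        Var[W] = n(n+1)(2n+1)/24 - sum(t^3-t)/48 = 3900/24 - 96/48 = 160.5.
        z = (W - E[W]) / sqrt(Var[W]) = (22.5 - 39) / 12.6689 = -1.3024.
        Two-sided p = 2*Phi(z) = 0.192778.
Step 6: alpha = 0.05. fail to reject H0.

W+ = 22.5, W- = 55.5, W = min = 22.5, p = 0.192778, fail to reject H0.


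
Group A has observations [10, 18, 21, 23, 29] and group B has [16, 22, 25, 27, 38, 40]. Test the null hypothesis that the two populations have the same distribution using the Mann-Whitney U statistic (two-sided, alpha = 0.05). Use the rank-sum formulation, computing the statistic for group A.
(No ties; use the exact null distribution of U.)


Step 1: Combine and sort all 11 observations; assign midranks.
sorted (value, group): (10,X), (16,Y), (18,X), (21,X), (22,Y), (23,X), (25,Y), (27,Y), (29,X), (38,Y), (40,Y)
ranks: 10->1, 16->2, 18->3, 21->4, 22->5, 23->6, 25->7, 27->8, 29->9, 38->10, 40->11
Step 2: Rank sum for X: R1 = 1 + 3 + 4 + 6 + 9 = 23.
Step 3: U_X = R1 - n1(n1+1)/2 = 23 - 5*6/2 = 23 - 15 = 8.
       U_Y = n1*n2 - U_X = 30 - 8 = 22.
Step 4: No ties, so the exact null distribution of U (based on enumerating the C(11,5) = 462 equally likely rank assignments) gives the two-sided p-value.
Step 5: p-value = 0.246753; compare to alpha = 0.05. fail to reject H0.

U_X = 8, p = 0.246753, fail to reject H0 at alpha = 0.05.


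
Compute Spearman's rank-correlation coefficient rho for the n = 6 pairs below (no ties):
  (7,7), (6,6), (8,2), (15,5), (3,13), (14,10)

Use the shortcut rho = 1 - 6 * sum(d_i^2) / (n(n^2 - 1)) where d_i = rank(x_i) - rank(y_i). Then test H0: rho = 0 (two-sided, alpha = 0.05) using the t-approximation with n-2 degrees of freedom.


Step 1: Rank x and y separately (midranks; no ties here).
rank(x): 7->3, 6->2, 8->4, 15->6, 3->1, 14->5
rank(y): 7->4, 6->3, 2->1, 5->2, 13->6, 10->5
Step 2: d_i = R_x(i) - R_y(i); compute d_i^2.
  (3-4)^2=1, (2-3)^2=1, (4-1)^2=9, (6-2)^2=16, (1-6)^2=25, (5-5)^2=0
sum(d^2) = 52.
Step 3: rho = 1 - 6*52 / (6*(6^2 - 1)) = 1 - 312/210 = -0.485714.
Step 4: Under H0, t = rho * sqrt((n-2)/(1-rho^2)) = -1.1113 ~ t(4).
Step 5: Two-sided p-value from the t-distribution with 4 df = 0.328723.
Step 6: alpha = 0.05. fail to reject H0.

rho = -0.4857, p = 0.328723, fail to reject H0 at alpha = 0.05.


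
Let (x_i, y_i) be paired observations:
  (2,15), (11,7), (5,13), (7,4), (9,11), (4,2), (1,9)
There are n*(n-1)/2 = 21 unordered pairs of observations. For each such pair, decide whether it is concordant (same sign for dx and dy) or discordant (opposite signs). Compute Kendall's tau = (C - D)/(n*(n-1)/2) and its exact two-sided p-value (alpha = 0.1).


Step 1: Enumerate the 21 unordered pairs (i,j) with i<j and classify each by sign(x_j-x_i) * sign(y_j-y_i).
  (1,2):dx=+9,dy=-8->D; (1,3):dx=+3,dy=-2->D; (1,4):dx=+5,dy=-11->D; (1,5):dx=+7,dy=-4->D
  (1,6):dx=+2,dy=-13->D; (1,7):dx=-1,dy=-6->C; (2,3):dx=-6,dy=+6->D; (2,4):dx=-4,dy=-3->C
  (2,5):dx=-2,dy=+4->D; (2,6):dx=-7,dy=-5->C; (2,7):dx=-10,dy=+2->D; (3,4):dx=+2,dy=-9->D
  (3,5):dx=+4,dy=-2->D; (3,6):dx=-1,dy=-11->C; (3,7):dx=-4,dy=-4->C; (4,5):dx=+2,dy=+7->C
  (4,6):dx=-3,dy=-2->C; (4,7):dx=-6,dy=+5->D; (5,6):dx=-5,dy=-9->C; (5,7):dx=-8,dy=-2->C
  (6,7):dx=-3,dy=+7->D
Step 2: C = 9, D = 12, total pairs = 21.
Step 3: tau = (C - D)/(n(n-1)/2) = (9 - 12)/21 = -0.142857.
Step 4: Exact two-sided p-value (enumerate n! = 5040 permutations of y under H0): p = 0.772619.
Step 5: alpha = 0.1. fail to reject H0.

tau_b = -0.1429 (C=9, D=12), p = 0.772619, fail to reject H0.


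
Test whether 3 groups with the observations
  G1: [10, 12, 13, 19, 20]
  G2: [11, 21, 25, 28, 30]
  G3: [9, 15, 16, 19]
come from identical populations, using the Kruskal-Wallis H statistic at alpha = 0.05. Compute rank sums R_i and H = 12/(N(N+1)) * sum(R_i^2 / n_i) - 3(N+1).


Step 1: Combine all N = 14 observations and assign midranks.
sorted (value, group, rank): (9,G3,1), (10,G1,2), (11,G2,3), (12,G1,4), (13,G1,5), (15,G3,6), (16,G3,7), (19,G1,8.5), (19,G3,8.5), (20,G1,10), (21,G2,11), (25,G2,12), (28,G2,13), (30,G2,14)
Step 2: Sum ranks within each group.
R_1 = 29.5 (n_1 = 5)
R_2 = 53 (n_2 = 5)
R_3 = 22.5 (n_3 = 4)
Step 3: H = 12/(N(N+1)) * sum(R_i^2/n_i) - 3(N+1)
     = 12/(14*15) * (29.5^2/5 + 53^2/5 + 22.5^2/4) - 3*15
     = 0.057143 * 862.412 - 45
     = 4.280714.
Step 4: Ties present; correction factor C = 1 - 6/(14^3 - 14) = 0.997802. Corrected H = 4.280714 / 0.997802 = 4.290143.
Step 5: Under H0, H ~ chi^2(2); p-value = 0.117060.
Step 6: alpha = 0.05. fail to reject H0.

H = 4.2901, df = 2, p = 0.117060, fail to reject H0.


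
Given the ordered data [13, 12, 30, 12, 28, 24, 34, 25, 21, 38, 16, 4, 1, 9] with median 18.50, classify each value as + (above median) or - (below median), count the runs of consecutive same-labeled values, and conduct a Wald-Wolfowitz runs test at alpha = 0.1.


Step 1: Compute median = 18.50; label A = above, B = below.
Labels in order: BBABAAAAAABBBB  (n_A = 7, n_B = 7)
Step 2: Count runs R = 5.
Step 3: Under H0 (random ordering), E[R] = 2*n_A*n_B/(n_A+n_B) + 1 = 2*7*7/14 + 1 = 8.0000.
        Var[R] = 2*n_A*n_B*(2*n_A*n_B - n_A - n_B) / ((n_A+n_B)^2 * (n_A+n_B-1)) = 8232/2548 = 3.2308.
        SD[R] = 1.7974.
Step 4: Continuity-corrected z = (R + 0.5 - E[R]) / SD[R] = (5 + 0.5 - 8.0000) / 1.7974 = -1.3909.
Step 5: Two-sided p-value via normal approximation = 2*(1 - Phi(|z|)) = 0.164264.
Step 6: alpha = 0.1. fail to reject H0.

R = 5, z = -1.3909, p = 0.164264, fail to reject H0.


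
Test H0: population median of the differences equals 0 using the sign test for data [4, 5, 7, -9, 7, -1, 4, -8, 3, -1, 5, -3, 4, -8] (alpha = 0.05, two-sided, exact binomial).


Step 1: Discard zero differences. Original n = 14; n_eff = number of nonzero differences = 14.
Nonzero differences (with sign): +4, +5, +7, -9, +7, -1, +4, -8, +3, -1, +5, -3, +4, -8
Step 2: Count signs: positive = 8, negative = 6.
Step 3: Under H0: P(positive) = 0.5, so the number of positives S ~ Bin(14, 0.5).
Step 4: Two-sided exact p-value = sum of Bin(14,0.5) probabilities at or below the observed probability = 0.790527.
Step 5: alpha = 0.05. fail to reject H0.

n_eff = 14, pos = 8, neg = 6, p = 0.790527, fail to reject H0.


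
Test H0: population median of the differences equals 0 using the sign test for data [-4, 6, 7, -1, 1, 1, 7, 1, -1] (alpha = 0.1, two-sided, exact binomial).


Step 1: Discard zero differences. Original n = 9; n_eff = number of nonzero differences = 9.
Nonzero differences (with sign): -4, +6, +7, -1, +1, +1, +7, +1, -1
Step 2: Count signs: positive = 6, negative = 3.
Step 3: Under H0: P(positive) = 0.5, so the number of positives S ~ Bin(9, 0.5).
Step 4: Two-sided exact p-value = sum of Bin(9,0.5) probabilities at or below the observed probability = 0.507812.
Step 5: alpha = 0.1. fail to reject H0.

n_eff = 9, pos = 6, neg = 3, p = 0.507812, fail to reject H0.


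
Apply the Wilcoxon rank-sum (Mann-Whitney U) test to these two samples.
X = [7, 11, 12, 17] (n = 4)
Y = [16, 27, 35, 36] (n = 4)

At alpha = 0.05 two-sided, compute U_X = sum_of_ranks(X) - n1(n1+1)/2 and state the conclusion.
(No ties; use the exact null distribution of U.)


Step 1: Combine and sort all 8 observations; assign midranks.
sorted (value, group): (7,X), (11,X), (12,X), (16,Y), (17,X), (27,Y), (35,Y), (36,Y)
ranks: 7->1, 11->2, 12->3, 16->4, 17->5, 27->6, 35->7, 36->8
Step 2: Rank sum for X: R1 = 1 + 2 + 3 + 5 = 11.
Step 3: U_X = R1 - n1(n1+1)/2 = 11 - 4*5/2 = 11 - 10 = 1.
       U_Y = n1*n2 - U_X = 16 - 1 = 15.
Step 4: No ties, so the exact null distribution of U (based on enumerating the C(8,4) = 70 equally likely rank assignments) gives the two-sided p-value.
Step 5: p-value = 0.057143; compare to alpha = 0.05. fail to reject H0.

U_X = 1, p = 0.057143, fail to reject H0 at alpha = 0.05.


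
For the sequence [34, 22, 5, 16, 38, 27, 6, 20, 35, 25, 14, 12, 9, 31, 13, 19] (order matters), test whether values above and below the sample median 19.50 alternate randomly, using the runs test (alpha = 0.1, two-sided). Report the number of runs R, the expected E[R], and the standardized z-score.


Step 1: Compute median = 19.50; label A = above, B = below.
Labels in order: AABBAABAAABBBABB  (n_A = 8, n_B = 8)
Step 2: Count runs R = 8.
Step 3: Under H0 (random ordering), E[R] = 2*n_A*n_B/(n_A+n_B) + 1 = 2*8*8/16 + 1 = 9.0000.
        Var[R] = 2*n_A*n_B*(2*n_A*n_B - n_A - n_B) / ((n_A+n_B)^2 * (n_A+n_B-1)) = 14336/3840 = 3.7333.
        SD[R] = 1.9322.
Step 4: Continuity-corrected z = (R + 0.5 - E[R]) / SD[R] = (8 + 0.5 - 9.0000) / 1.9322 = -0.2588.
Step 5: Two-sided p-value via normal approximation = 2*(1 - Phi(|z|)) = 0.795809.
Step 6: alpha = 0.1. fail to reject H0.

R = 8, z = -0.2588, p = 0.795809, fail to reject H0.


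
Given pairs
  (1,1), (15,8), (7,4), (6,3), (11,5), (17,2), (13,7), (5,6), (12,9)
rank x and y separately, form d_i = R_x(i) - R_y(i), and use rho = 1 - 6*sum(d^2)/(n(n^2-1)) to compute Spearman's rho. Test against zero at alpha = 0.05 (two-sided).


Step 1: Rank x and y separately (midranks; no ties here).
rank(x): 1->1, 15->8, 7->4, 6->3, 11->5, 17->9, 13->7, 5->2, 12->6
rank(y): 1->1, 8->8, 4->4, 3->3, 5->5, 2->2, 7->7, 6->6, 9->9
Step 2: d_i = R_x(i) - R_y(i); compute d_i^2.
  (1-1)^2=0, (8-8)^2=0, (4-4)^2=0, (3-3)^2=0, (5-5)^2=0, (9-2)^2=49, (7-7)^2=0, (2-6)^2=16, (6-9)^2=9
sum(d^2) = 74.
Step 3: rho = 1 - 6*74 / (9*(9^2 - 1)) = 1 - 444/720 = 0.383333.
Step 4: Under H0, t = rho * sqrt((n-2)/(1-rho^2)) = 1.0981 ~ t(7).
Step 5: Two-sided p-value from the t-distribution with 7 df = 0.308495.
Step 6: alpha = 0.05. fail to reject H0.

rho = 0.3833, p = 0.308495, fail to reject H0 at alpha = 0.05.


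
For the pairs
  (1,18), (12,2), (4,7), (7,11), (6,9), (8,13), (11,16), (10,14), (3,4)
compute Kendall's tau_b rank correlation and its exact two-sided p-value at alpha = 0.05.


Step 1: Enumerate the 36 unordered pairs (i,j) with i<j and classify each by sign(x_j-x_i) * sign(y_j-y_i).
  (1,2):dx=+11,dy=-16->D; (1,3):dx=+3,dy=-11->D; (1,4):dx=+6,dy=-7->D; (1,5):dx=+5,dy=-9->D
  (1,6):dx=+7,dy=-5->D; (1,7):dx=+10,dy=-2->D; (1,8):dx=+9,dy=-4->D; (1,9):dx=+2,dy=-14->D
  (2,3):dx=-8,dy=+5->D; (2,4):dx=-5,dy=+9->D; (2,5):dx=-6,dy=+7->D; (2,6):dx=-4,dy=+11->D
  (2,7):dx=-1,dy=+14->D; (2,8):dx=-2,dy=+12->D; (2,9):dx=-9,dy=+2->D; (3,4):dx=+3,dy=+4->C
  (3,5):dx=+2,dy=+2->C; (3,6):dx=+4,dy=+6->C; (3,7):dx=+7,dy=+9->C; (3,8):dx=+6,dy=+7->C
  (3,9):dx=-1,dy=-3->C; (4,5):dx=-1,dy=-2->C; (4,6):dx=+1,dy=+2->C; (4,7):dx=+4,dy=+5->C
  (4,8):dx=+3,dy=+3->C; (4,9):dx=-4,dy=-7->C; (5,6):dx=+2,dy=+4->C; (5,7):dx=+5,dy=+7->C
  (5,8):dx=+4,dy=+5->C; (5,9):dx=-3,dy=-5->C; (6,7):dx=+3,dy=+3->C; (6,8):dx=+2,dy=+1->C
  (6,9):dx=-5,dy=-9->C; (7,8):dx=-1,dy=-2->C; (7,9):dx=-8,dy=-12->C; (8,9):dx=-7,dy=-10->C
Step 2: C = 21, D = 15, total pairs = 36.
Step 3: tau = (C - D)/(n(n-1)/2) = (21 - 15)/36 = 0.166667.
Step 4: Exact two-sided p-value (enumerate n! = 362880 permutations of y under H0): p = 0.612202.
Step 5: alpha = 0.05. fail to reject H0.

tau_b = 0.1667 (C=21, D=15), p = 0.612202, fail to reject H0.


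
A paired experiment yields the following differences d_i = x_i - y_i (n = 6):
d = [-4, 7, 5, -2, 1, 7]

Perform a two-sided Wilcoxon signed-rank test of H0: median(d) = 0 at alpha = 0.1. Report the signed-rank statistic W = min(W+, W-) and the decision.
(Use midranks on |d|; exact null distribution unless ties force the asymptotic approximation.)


Step 1: Drop any zero differences (none here) and take |d_i|.
|d| = [4, 7, 5, 2, 1, 7]
Step 2: Midrank |d_i| (ties get averaged ranks).
ranks: |4|->3, |7|->5.5, |5|->4, |2|->2, |1|->1, |7|->5.5
Step 3: Attach original signs; sum ranks with positive sign and with negative sign.
W+ = 5.5 + 4 + 1 + 5.5 = 16
W- = 3 + 2 = 5
(Check: W+ + W- = 21 should equal n(n+1)/2 = 21.)
Step 4: Test statistic W = min(W+, W-) = 5.
Step 5: Ties in |d|, so use the tie-corrected normal approximation.
        E[W] = n(n+1)/4 = 6*7/4 = 10.5.
        Tie groups: |d|=7 (t=2); sum(t^3 - t) = 6.
        Var[W] = n(n+1)(2n+1)/24 - sum(t^3-t)/48 = 546/24 - 6/48 = 22.625.
        z = (W - E[W]) / sqrt(Var[W]) = (5 - 10.5) / 4.7566 = -1.1563.
        Two-sided p = 2*Phi(z) = 0.247561.
Step 6: alpha = 0.1. fail to reject H0.

W+ = 16, W- = 5, W = min = 5, p = 0.247561, fail to reject H0.


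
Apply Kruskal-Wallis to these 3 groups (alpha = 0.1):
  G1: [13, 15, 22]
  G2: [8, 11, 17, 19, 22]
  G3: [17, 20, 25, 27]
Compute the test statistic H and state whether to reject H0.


Step 1: Combine all N = 12 observations and assign midranks.
sorted (value, group, rank): (8,G2,1), (11,G2,2), (13,G1,3), (15,G1,4), (17,G2,5.5), (17,G3,5.5), (19,G2,7), (20,G3,8), (22,G1,9.5), (22,G2,9.5), (25,G3,11), (27,G3,12)
Step 2: Sum ranks within each group.
R_1 = 16.5 (n_1 = 3)
R_2 = 25 (n_2 = 5)
R_3 = 36.5 (n_3 = 4)
Step 3: H = 12/(N(N+1)) * sum(R_i^2/n_i) - 3(N+1)
     = 12/(12*13) * (16.5^2/3 + 25^2/5 + 36.5^2/4) - 3*13
     = 0.076923 * 548.812 - 39
     = 3.216346.
Step 4: Ties present; correction factor C = 1 - 12/(12^3 - 12) = 0.993007. Corrected H = 3.216346 / 0.993007 = 3.238996.
Step 5: Under H0, H ~ chi^2(2); p-value = 0.197998.
Step 6: alpha = 0.1. fail to reject H0.

H = 3.2390, df = 2, p = 0.197998, fail to reject H0.


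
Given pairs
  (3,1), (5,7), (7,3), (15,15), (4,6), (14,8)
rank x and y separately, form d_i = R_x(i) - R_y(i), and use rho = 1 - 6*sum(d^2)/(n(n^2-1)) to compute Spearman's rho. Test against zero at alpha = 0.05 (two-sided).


Step 1: Rank x and y separately (midranks; no ties here).
rank(x): 3->1, 5->3, 7->4, 15->6, 4->2, 14->5
rank(y): 1->1, 7->4, 3->2, 15->6, 6->3, 8->5
Step 2: d_i = R_x(i) - R_y(i); compute d_i^2.
  (1-1)^2=0, (3-4)^2=1, (4-2)^2=4, (6-6)^2=0, (2-3)^2=1, (5-5)^2=0
sum(d^2) = 6.
Step 3: rho = 1 - 6*6 / (6*(6^2 - 1)) = 1 - 36/210 = 0.828571.
Step 4: Under H0, t = rho * sqrt((n-2)/(1-rho^2)) = 2.9598 ~ t(4).
Step 5: Two-sided p-value from the t-distribution with 4 df = 0.041563.
Step 6: alpha = 0.05. reject H0.

rho = 0.8286, p = 0.041563, reject H0 at alpha = 0.05.


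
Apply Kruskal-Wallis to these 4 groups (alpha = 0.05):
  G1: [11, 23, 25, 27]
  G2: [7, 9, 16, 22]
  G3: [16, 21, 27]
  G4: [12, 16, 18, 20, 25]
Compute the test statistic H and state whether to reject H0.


Step 1: Combine all N = 16 observations and assign midranks.
sorted (value, group, rank): (7,G2,1), (9,G2,2), (11,G1,3), (12,G4,4), (16,G2,6), (16,G3,6), (16,G4,6), (18,G4,8), (20,G4,9), (21,G3,10), (22,G2,11), (23,G1,12), (25,G1,13.5), (25,G4,13.5), (27,G1,15.5), (27,G3,15.5)
Step 2: Sum ranks within each group.
R_1 = 44 (n_1 = 4)
R_2 = 20 (n_2 = 4)
R_3 = 31.5 (n_3 = 3)
R_4 = 40.5 (n_4 = 5)
Step 3: H = 12/(N(N+1)) * sum(R_i^2/n_i) - 3(N+1)
     = 12/(16*17) * (44^2/4 + 20^2/4 + 31.5^2/3 + 40.5^2/5) - 3*17
     = 0.044118 * 1242.8 - 51
     = 3.829412.
Step 4: Ties present; correction factor C = 1 - 36/(16^3 - 16) = 0.991176. Corrected H = 3.829412 / 0.991176 = 3.863501.
Step 5: Under H0, H ~ chi^2(3); p-value = 0.276586.
Step 6: alpha = 0.05. fail to reject H0.

H = 3.8635, df = 3, p = 0.276586, fail to reject H0.


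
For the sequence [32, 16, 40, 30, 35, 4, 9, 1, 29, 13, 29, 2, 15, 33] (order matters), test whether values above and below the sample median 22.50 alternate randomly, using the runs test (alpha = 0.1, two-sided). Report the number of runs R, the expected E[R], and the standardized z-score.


Step 1: Compute median = 22.50; label A = above, B = below.
Labels in order: ABAAABBBABABBA  (n_A = 7, n_B = 7)
Step 2: Count runs R = 9.
Step 3: Under H0 (random ordering), E[R] = 2*n_A*n_B/(n_A+n_B) + 1 = 2*7*7/14 + 1 = 8.0000.
        Var[R] = 2*n_A*n_B*(2*n_A*n_B - n_A - n_B) / ((n_A+n_B)^2 * (n_A+n_B-1)) = 8232/2548 = 3.2308.
        SD[R] = 1.7974.
Step 4: Continuity-corrected z = (R - 0.5 - E[R]) / SD[R] = (9 - 0.5 - 8.0000) / 1.7974 = 0.2782.
Step 5: Two-sided p-value via normal approximation = 2*(1 - Phi(|z|)) = 0.780879.
Step 6: alpha = 0.1. fail to reject H0.

R = 9, z = 0.2782, p = 0.780879, fail to reject H0.


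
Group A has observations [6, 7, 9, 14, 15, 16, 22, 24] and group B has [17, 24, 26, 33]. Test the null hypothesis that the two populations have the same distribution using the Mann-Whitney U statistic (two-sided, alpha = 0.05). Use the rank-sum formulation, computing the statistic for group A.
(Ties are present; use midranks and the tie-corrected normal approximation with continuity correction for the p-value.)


Step 1: Combine and sort all 12 observations; assign midranks.
sorted (value, group): (6,X), (7,X), (9,X), (14,X), (15,X), (16,X), (17,Y), (22,X), (24,X), (24,Y), (26,Y), (33,Y)
ranks: 6->1, 7->2, 9->3, 14->4, 15->5, 16->6, 17->7, 22->8, 24->9.5, 24->9.5, 26->11, 33->12
Step 2: Rank sum for X: R1 = 1 + 2 + 3 + 4 + 5 + 6 + 8 + 9.5 = 38.5.
Step 3: U_X = R1 - n1(n1+1)/2 = 38.5 - 8*9/2 = 38.5 - 36 = 2.5.
       U_Y = n1*n2 - U_X = 32 - 2.5 = 29.5.
Step 4: Ties are present, so use the tie-corrected normal approximation (with continuity correction) for the p-value.
Step 5: p-value = 0.026980; compare to alpha = 0.05. reject H0.

U_X = 2.5, p = 0.026980, reject H0 at alpha = 0.05.


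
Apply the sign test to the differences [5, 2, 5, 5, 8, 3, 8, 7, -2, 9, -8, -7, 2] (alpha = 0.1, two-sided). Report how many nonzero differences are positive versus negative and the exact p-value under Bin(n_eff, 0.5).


Step 1: Discard zero differences. Original n = 13; n_eff = number of nonzero differences = 13.
Nonzero differences (with sign): +5, +2, +5, +5, +8, +3, +8, +7, -2, +9, -8, -7, +2
Step 2: Count signs: positive = 10, negative = 3.
Step 3: Under H0: P(positive) = 0.5, so the number of positives S ~ Bin(13, 0.5).
Step 4: Two-sided exact p-value = sum of Bin(13,0.5) probabilities at or below the observed probability = 0.092285.
Step 5: alpha = 0.1. reject H0.

n_eff = 13, pos = 10, neg = 3, p = 0.092285, reject H0.


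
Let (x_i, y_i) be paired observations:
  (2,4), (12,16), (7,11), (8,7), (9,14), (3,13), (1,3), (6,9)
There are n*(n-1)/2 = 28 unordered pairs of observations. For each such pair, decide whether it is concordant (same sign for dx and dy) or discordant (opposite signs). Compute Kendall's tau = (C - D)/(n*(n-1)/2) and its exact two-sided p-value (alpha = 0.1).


Step 1: Enumerate the 28 unordered pairs (i,j) with i<j and classify each by sign(x_j-x_i) * sign(y_j-y_i).
  (1,2):dx=+10,dy=+12->C; (1,3):dx=+5,dy=+7->C; (1,4):dx=+6,dy=+3->C; (1,5):dx=+7,dy=+10->C
  (1,6):dx=+1,dy=+9->C; (1,7):dx=-1,dy=-1->C; (1,8):dx=+4,dy=+5->C; (2,3):dx=-5,dy=-5->C
  (2,4):dx=-4,dy=-9->C; (2,5):dx=-3,dy=-2->C; (2,6):dx=-9,dy=-3->C; (2,7):dx=-11,dy=-13->C
  (2,8):dx=-6,dy=-7->C; (3,4):dx=+1,dy=-4->D; (3,5):dx=+2,dy=+3->C; (3,6):dx=-4,dy=+2->D
  (3,7):dx=-6,dy=-8->C; (3,8):dx=-1,dy=-2->C; (4,5):dx=+1,dy=+7->C; (4,6):dx=-5,dy=+6->D
  (4,7):dx=-7,dy=-4->C; (4,8):dx=-2,dy=+2->D; (5,6):dx=-6,dy=-1->C; (5,7):dx=-8,dy=-11->C
  (5,8):dx=-3,dy=-5->C; (6,7):dx=-2,dy=-10->C; (6,8):dx=+3,dy=-4->D; (7,8):dx=+5,dy=+6->C
Step 2: C = 23, D = 5, total pairs = 28.
Step 3: tau = (C - D)/(n(n-1)/2) = (23 - 5)/28 = 0.642857.
Step 4: Exact two-sided p-value (enumerate n! = 40320 permutations of y under H0): p = 0.031151.
Step 5: alpha = 0.1. reject H0.

tau_b = 0.6429 (C=23, D=5), p = 0.031151, reject H0.


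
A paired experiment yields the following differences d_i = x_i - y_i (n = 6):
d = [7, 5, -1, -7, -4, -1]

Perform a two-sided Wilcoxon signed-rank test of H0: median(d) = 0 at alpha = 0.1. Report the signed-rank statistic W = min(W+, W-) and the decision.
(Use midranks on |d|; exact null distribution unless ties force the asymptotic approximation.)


Step 1: Drop any zero differences (none here) and take |d_i|.
|d| = [7, 5, 1, 7, 4, 1]
Step 2: Midrank |d_i| (ties get averaged ranks).
ranks: |7|->5.5, |5|->4, |1|->1.5, |7|->5.5, |4|->3, |1|->1.5
Step 3: Attach original signs; sum ranks with positive sign and with negative sign.
W+ = 5.5 + 4 = 9.5
W- = 1.5 + 5.5 + 3 + 1.5 = 11.5
(Check: W+ + W- = 21 should equal n(n+1)/2 = 21.)
Step 4: Test statistic W = min(W+, W-) = 9.5.
Step 5: Ties in |d|, so use the tie-corrected normal approximation.
        E[W] = n(n+1)/4 = 6*7/4 = 10.5.
        Tie groups: |d|=1 (t=2), |d|=7 (t=2); sum(t^3 - t) = 12.
        Var[W] = n(n+1)(2n+1)/24 - sum(t^3-t)/48 = 546/24 - 12/48 = 22.5.
        z = (W - E[W]) / sqrt(Var[W]) = (9.5 - 10.5) / 4.7434 = -0.2108.
        Two-sided p = 2*Phi(z) = 0.833029.
Step 6: alpha = 0.1. fail to reject H0.

W+ = 9.5, W- = 11.5, W = min = 9.5, p = 0.833029, fail to reject H0.


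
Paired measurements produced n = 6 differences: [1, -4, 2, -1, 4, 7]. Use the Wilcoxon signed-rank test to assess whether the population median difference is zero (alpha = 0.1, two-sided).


Step 1: Drop any zero differences (none here) and take |d_i|.
|d| = [1, 4, 2, 1, 4, 7]
Step 2: Midrank |d_i| (ties get averaged ranks).
ranks: |1|->1.5, |4|->4.5, |2|->3, |1|->1.5, |4|->4.5, |7|->6
Step 3: Attach original signs; sum ranks with positive sign and with negative sign.
W+ = 1.5 + 3 + 4.5 + 6 = 15
W- = 4.5 + 1.5 = 6
(Check: W+ + W- = 21 should equal n(n+1)/2 = 21.)
Step 4: Test statistic W = min(W+, W-) = 6.
Step 5: Ties in |d|, so use the tie-corrected normal approximation.
        E[W] = n(n+1)/4 = 6*7/4 = 10.5.
        Tie groups: |d|=1 (t=2), |d|=4 (t=2); sum(t^3 - t) = 12.
        Var[W] = n(n+1)(2n+1)/24 - sum(t^3-t)/48 = 546/24 - 12/48 = 22.5.
        z = (W - E[W]) / sqrt(Var[W]) = (6 - 10.5) / 4.7434 = -0.9487.
        Two-sided p = 2*Phi(z) = 0.342782.
Step 6: alpha = 0.1. fail to reject H0.

W+ = 15, W- = 6, W = min = 6, p = 0.342782, fail to reject H0.


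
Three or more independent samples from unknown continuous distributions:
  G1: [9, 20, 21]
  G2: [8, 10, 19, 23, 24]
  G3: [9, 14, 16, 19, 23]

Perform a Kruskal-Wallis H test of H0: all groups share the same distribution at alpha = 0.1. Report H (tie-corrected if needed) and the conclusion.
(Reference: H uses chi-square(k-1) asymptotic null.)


Step 1: Combine all N = 13 observations and assign midranks.
sorted (value, group, rank): (8,G2,1), (9,G1,2.5), (9,G3,2.5), (10,G2,4), (14,G3,5), (16,G3,6), (19,G2,7.5), (19,G3,7.5), (20,G1,9), (21,G1,10), (23,G2,11.5), (23,G3,11.5), (24,G2,13)
Step 2: Sum ranks within each group.
R_1 = 21.5 (n_1 = 3)
R_2 = 37 (n_2 = 5)
R_3 = 32.5 (n_3 = 5)
Step 3: H = 12/(N(N+1)) * sum(R_i^2/n_i) - 3(N+1)
     = 12/(13*14) * (21.5^2/3 + 37^2/5 + 32.5^2/5) - 3*14
     = 0.065934 * 639.133 - 42
     = 0.140659.
Step 4: Ties present; correction factor C = 1 - 18/(13^3 - 13) = 0.991758. Corrected H = 0.140659 / 0.991758 = 0.141828.
Step 5: Under H0, H ~ chi^2(2); p-value = 0.931542.
Step 6: alpha = 0.1. fail to reject H0.

H = 0.1418, df = 2, p = 0.931542, fail to reject H0.


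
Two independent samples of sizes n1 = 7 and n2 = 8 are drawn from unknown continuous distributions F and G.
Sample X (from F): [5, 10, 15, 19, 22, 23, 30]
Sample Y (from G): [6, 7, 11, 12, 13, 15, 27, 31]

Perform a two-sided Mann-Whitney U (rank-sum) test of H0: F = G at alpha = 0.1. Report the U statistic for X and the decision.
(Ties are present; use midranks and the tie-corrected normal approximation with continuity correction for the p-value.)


Step 1: Combine and sort all 15 observations; assign midranks.
sorted (value, group): (5,X), (6,Y), (7,Y), (10,X), (11,Y), (12,Y), (13,Y), (15,X), (15,Y), (19,X), (22,X), (23,X), (27,Y), (30,X), (31,Y)
ranks: 5->1, 6->2, 7->3, 10->4, 11->5, 12->6, 13->7, 15->8.5, 15->8.5, 19->10, 22->11, 23->12, 27->13, 30->14, 31->15
Step 2: Rank sum for X: R1 = 1 + 4 + 8.5 + 10 + 11 + 12 + 14 = 60.5.
Step 3: U_X = R1 - n1(n1+1)/2 = 60.5 - 7*8/2 = 60.5 - 28 = 32.5.
       U_Y = n1*n2 - U_X = 56 - 32.5 = 23.5.
Step 4: Ties are present, so use the tie-corrected normal approximation (with continuity correction) for the p-value.
Step 5: p-value = 0.643132; compare to alpha = 0.1. fail to reject H0.

U_X = 32.5, p = 0.643132, fail to reject H0 at alpha = 0.1.


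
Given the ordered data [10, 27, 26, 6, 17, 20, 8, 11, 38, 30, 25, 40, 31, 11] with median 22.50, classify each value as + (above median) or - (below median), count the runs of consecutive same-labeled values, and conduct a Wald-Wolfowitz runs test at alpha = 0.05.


Step 1: Compute median = 22.50; label A = above, B = below.
Labels in order: BAABBBBBAAAAAB  (n_A = 7, n_B = 7)
Step 2: Count runs R = 5.
Step 3: Under H0 (random ordering), E[R] = 2*n_A*n_B/(n_A+n_B) + 1 = 2*7*7/14 + 1 = 8.0000.
        Var[R] = 2*n_A*n_B*(2*n_A*n_B - n_A - n_B) / ((n_A+n_B)^2 * (n_A+n_B-1)) = 8232/2548 = 3.2308.
        SD[R] = 1.7974.
Step 4: Continuity-corrected z = (R + 0.5 - E[R]) / SD[R] = (5 + 0.5 - 8.0000) / 1.7974 = -1.3909.
Step 5: Two-sided p-value via normal approximation = 2*(1 - Phi(|z|)) = 0.164264.
Step 6: alpha = 0.05. fail to reject H0.

R = 5, z = -1.3909, p = 0.164264, fail to reject H0.


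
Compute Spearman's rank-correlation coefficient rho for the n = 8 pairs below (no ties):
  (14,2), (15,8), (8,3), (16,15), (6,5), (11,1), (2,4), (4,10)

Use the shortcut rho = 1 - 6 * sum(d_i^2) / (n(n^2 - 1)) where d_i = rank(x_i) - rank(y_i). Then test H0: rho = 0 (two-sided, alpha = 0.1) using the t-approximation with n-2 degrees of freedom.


Step 1: Rank x and y separately (midranks; no ties here).
rank(x): 14->6, 15->7, 8->4, 16->8, 6->3, 11->5, 2->1, 4->2
rank(y): 2->2, 8->6, 3->3, 15->8, 5->5, 1->1, 4->4, 10->7
Step 2: d_i = R_x(i) - R_y(i); compute d_i^2.
  (6-2)^2=16, (7-6)^2=1, (4-3)^2=1, (8-8)^2=0, (3-5)^2=4, (5-1)^2=16, (1-4)^2=9, (2-7)^2=25
sum(d^2) = 72.
Step 3: rho = 1 - 6*72 / (8*(8^2 - 1)) = 1 - 432/504 = 0.142857.
Step 4: Under H0, t = rho * sqrt((n-2)/(1-rho^2)) = 0.3536 ~ t(6).
Step 5: Two-sided p-value from the t-distribution with 6 df = 0.735765.
Step 6: alpha = 0.1. fail to reject H0.

rho = 0.1429, p = 0.735765, fail to reject H0 at alpha = 0.1.


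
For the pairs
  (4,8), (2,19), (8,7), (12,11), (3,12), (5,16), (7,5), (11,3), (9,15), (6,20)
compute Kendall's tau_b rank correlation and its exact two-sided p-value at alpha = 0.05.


Step 1: Enumerate the 45 unordered pairs (i,j) with i<j and classify each by sign(x_j-x_i) * sign(y_j-y_i).
  (1,2):dx=-2,dy=+11->D; (1,3):dx=+4,dy=-1->D; (1,4):dx=+8,dy=+3->C; (1,5):dx=-1,dy=+4->D
  (1,6):dx=+1,dy=+8->C; (1,7):dx=+3,dy=-3->D; (1,8):dx=+7,dy=-5->D; (1,9):dx=+5,dy=+7->C
  (1,10):dx=+2,dy=+12->C; (2,3):dx=+6,dy=-12->D; (2,4):dx=+10,dy=-8->D; (2,5):dx=+1,dy=-7->D
  (2,6):dx=+3,dy=-3->D; (2,7):dx=+5,dy=-14->D; (2,8):dx=+9,dy=-16->D; (2,9):dx=+7,dy=-4->D
  (2,10):dx=+4,dy=+1->C; (3,4):dx=+4,dy=+4->C; (3,5):dx=-5,dy=+5->D; (3,6):dx=-3,dy=+9->D
  (3,7):dx=-1,dy=-2->C; (3,8):dx=+3,dy=-4->D; (3,9):dx=+1,dy=+8->C; (3,10):dx=-2,dy=+13->D
  (4,5):dx=-9,dy=+1->D; (4,6):dx=-7,dy=+5->D; (4,7):dx=-5,dy=-6->C; (4,8):dx=-1,dy=-8->C
  (4,9):dx=-3,dy=+4->D; (4,10):dx=-6,dy=+9->D; (5,6):dx=+2,dy=+4->C; (5,7):dx=+4,dy=-7->D
  (5,8):dx=+8,dy=-9->D; (5,9):dx=+6,dy=+3->C; (5,10):dx=+3,dy=+8->C; (6,7):dx=+2,dy=-11->D
  (6,8):dx=+6,dy=-13->D; (6,9):dx=+4,dy=-1->D; (6,10):dx=+1,dy=+4->C; (7,8):dx=+4,dy=-2->D
  (7,9):dx=+2,dy=+10->C; (7,10):dx=-1,dy=+15->D; (8,9):dx=-2,dy=+12->D; (8,10):dx=-5,dy=+17->D
  (9,10):dx=-3,dy=+5->D
Step 2: C = 15, D = 30, total pairs = 45.
Step 3: tau = (C - D)/(n(n-1)/2) = (15 - 30)/45 = -0.333333.
Step 4: Exact two-sided p-value (enumerate n! = 3628800 permutations of y under H0): p = 0.216373.
Step 5: alpha = 0.05. fail to reject H0.

tau_b = -0.3333 (C=15, D=30), p = 0.216373, fail to reject H0.


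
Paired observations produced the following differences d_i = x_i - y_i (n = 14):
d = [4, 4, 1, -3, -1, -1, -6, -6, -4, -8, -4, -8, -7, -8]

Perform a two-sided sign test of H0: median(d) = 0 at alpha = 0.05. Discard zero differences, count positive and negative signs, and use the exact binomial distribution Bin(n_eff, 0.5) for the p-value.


Step 1: Discard zero differences. Original n = 14; n_eff = number of nonzero differences = 14.
Nonzero differences (with sign): +4, +4, +1, -3, -1, -1, -6, -6, -4, -8, -4, -8, -7, -8
Step 2: Count signs: positive = 3, negative = 11.
Step 3: Under H0: P(positive) = 0.5, so the number of positives S ~ Bin(14, 0.5).
Step 4: Two-sided exact p-value = sum of Bin(14,0.5) probabilities at or below the observed probability = 0.057373.
Step 5: alpha = 0.05. fail to reject H0.

n_eff = 14, pos = 3, neg = 11, p = 0.057373, fail to reject H0.


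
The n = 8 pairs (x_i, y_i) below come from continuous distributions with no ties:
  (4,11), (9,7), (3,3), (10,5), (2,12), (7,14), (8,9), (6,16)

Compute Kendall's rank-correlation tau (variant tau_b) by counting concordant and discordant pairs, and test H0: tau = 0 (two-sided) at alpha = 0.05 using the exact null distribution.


Step 1: Enumerate the 28 unordered pairs (i,j) with i<j and classify each by sign(x_j-x_i) * sign(y_j-y_i).
  (1,2):dx=+5,dy=-4->D; (1,3):dx=-1,dy=-8->C; (1,4):dx=+6,dy=-6->D; (1,5):dx=-2,dy=+1->D
  (1,6):dx=+3,dy=+3->C; (1,7):dx=+4,dy=-2->D; (1,8):dx=+2,dy=+5->C; (2,3):dx=-6,dy=-4->C
  (2,4):dx=+1,dy=-2->D; (2,5):dx=-7,dy=+5->D; (2,6):dx=-2,dy=+7->D; (2,7):dx=-1,dy=+2->D
  (2,8):dx=-3,dy=+9->D; (3,4):dx=+7,dy=+2->C; (3,5):dx=-1,dy=+9->D; (3,6):dx=+4,dy=+11->C
  (3,7):dx=+5,dy=+6->C; (3,8):dx=+3,dy=+13->C; (4,5):dx=-8,dy=+7->D; (4,6):dx=-3,dy=+9->D
  (4,7):dx=-2,dy=+4->D; (4,8):dx=-4,dy=+11->D; (5,6):dx=+5,dy=+2->C; (5,7):dx=+6,dy=-3->D
  (5,8):dx=+4,dy=+4->C; (6,7):dx=+1,dy=-5->D; (6,8):dx=-1,dy=+2->D; (7,8):dx=-2,dy=+7->D
Step 2: C = 10, D = 18, total pairs = 28.
Step 3: tau = (C - D)/(n(n-1)/2) = (10 - 18)/28 = -0.285714.
Step 4: Exact two-sided p-value (enumerate n! = 40320 permutations of y under H0): p = 0.398760.
Step 5: alpha = 0.05. fail to reject H0.

tau_b = -0.2857 (C=10, D=18), p = 0.398760, fail to reject H0.
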